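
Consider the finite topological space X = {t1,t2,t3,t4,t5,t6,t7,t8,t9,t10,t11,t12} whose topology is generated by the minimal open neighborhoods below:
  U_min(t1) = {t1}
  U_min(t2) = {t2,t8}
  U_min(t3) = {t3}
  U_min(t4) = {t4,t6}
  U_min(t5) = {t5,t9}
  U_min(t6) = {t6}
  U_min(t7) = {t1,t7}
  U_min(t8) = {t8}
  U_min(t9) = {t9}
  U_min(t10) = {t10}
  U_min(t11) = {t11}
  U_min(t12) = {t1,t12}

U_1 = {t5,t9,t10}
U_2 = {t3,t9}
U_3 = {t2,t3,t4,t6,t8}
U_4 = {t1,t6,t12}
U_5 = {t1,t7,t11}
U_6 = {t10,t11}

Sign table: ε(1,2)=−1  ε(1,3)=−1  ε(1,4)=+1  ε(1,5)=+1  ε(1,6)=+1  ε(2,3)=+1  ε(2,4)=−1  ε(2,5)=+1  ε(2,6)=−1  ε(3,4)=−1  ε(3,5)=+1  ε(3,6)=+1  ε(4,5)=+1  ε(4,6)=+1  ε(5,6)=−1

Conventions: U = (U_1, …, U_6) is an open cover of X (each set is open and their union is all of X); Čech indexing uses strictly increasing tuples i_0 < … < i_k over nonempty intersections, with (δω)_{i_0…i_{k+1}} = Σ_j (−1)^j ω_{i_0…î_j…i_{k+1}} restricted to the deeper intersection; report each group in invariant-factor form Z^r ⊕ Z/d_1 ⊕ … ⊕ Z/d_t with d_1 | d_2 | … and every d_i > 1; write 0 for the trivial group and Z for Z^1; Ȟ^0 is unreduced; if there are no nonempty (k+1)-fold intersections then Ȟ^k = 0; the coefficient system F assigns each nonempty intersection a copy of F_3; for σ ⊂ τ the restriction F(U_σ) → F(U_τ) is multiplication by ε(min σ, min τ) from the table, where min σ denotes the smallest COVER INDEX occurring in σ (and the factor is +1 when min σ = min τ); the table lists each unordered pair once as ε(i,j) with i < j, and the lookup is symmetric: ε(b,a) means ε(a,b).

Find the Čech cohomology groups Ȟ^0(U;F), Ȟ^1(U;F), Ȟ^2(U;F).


nerve of the cover:
  U12={t9} U16={t10} U23={t3} U34={t6} U45={t1} U56={t11}
C dims 6,6; δ0: rk_F3 6
Ȟ^0 = (6 − 6) − 0 = 0, so Ȟ^0 ≅ 0
Ȟ^1 = (6 − 0) − 6 = 0, so Ȟ^1 ≅ 0
Ȟ^2 = (0 − 0) − 0 = 0, so Ȟ^2 ≅ 0

Ȟ^0(U;F) ≅ 0; Ȟ^1(U;F) ≅ 0; Ȟ^2(U;F) ≅ 0


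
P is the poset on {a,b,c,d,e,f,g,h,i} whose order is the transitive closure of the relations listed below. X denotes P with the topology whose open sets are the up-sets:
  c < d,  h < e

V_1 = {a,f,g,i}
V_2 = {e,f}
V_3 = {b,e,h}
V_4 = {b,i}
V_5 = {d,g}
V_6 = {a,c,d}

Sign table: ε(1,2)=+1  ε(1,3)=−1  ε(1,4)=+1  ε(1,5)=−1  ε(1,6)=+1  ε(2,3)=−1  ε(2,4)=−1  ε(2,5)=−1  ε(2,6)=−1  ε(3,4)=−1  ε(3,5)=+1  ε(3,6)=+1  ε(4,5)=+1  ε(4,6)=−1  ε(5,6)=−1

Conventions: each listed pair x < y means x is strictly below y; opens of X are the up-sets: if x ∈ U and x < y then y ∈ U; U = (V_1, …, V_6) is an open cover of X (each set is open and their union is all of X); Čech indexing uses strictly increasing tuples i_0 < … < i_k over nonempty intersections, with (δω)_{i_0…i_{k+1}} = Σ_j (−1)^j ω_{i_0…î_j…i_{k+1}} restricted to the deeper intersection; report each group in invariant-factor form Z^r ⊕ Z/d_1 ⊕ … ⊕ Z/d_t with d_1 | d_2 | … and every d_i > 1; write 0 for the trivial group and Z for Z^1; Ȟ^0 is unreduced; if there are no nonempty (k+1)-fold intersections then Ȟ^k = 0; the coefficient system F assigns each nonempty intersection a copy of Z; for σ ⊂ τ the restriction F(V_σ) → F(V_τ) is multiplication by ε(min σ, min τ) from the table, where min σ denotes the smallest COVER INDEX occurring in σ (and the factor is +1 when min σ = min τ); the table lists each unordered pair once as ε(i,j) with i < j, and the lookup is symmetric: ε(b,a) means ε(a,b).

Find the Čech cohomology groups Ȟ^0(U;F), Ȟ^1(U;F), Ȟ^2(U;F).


intersection data:
  V12={f} V14={i} V15={g} V16={a} V23={e} V34={b} V56={d}
C dims 6,7; δ0: rk 5, SNF 1^5
Ȟ^0 = (6 − 5) − 0 = 1, so Ȟ^0 ≅ Z
Ȟ^1 = (7 − 0) − 5 = 2, so Ȟ^1 ≅ Z^2
Ȟ^2 = (0 − 0) − 0 = 0, so Ȟ^2 ≅ 0

Ȟ^0(U;F) ≅ Z; Ȟ^1(U;F) ≅ Z^2; Ȟ^2(U;F) ≅ 0


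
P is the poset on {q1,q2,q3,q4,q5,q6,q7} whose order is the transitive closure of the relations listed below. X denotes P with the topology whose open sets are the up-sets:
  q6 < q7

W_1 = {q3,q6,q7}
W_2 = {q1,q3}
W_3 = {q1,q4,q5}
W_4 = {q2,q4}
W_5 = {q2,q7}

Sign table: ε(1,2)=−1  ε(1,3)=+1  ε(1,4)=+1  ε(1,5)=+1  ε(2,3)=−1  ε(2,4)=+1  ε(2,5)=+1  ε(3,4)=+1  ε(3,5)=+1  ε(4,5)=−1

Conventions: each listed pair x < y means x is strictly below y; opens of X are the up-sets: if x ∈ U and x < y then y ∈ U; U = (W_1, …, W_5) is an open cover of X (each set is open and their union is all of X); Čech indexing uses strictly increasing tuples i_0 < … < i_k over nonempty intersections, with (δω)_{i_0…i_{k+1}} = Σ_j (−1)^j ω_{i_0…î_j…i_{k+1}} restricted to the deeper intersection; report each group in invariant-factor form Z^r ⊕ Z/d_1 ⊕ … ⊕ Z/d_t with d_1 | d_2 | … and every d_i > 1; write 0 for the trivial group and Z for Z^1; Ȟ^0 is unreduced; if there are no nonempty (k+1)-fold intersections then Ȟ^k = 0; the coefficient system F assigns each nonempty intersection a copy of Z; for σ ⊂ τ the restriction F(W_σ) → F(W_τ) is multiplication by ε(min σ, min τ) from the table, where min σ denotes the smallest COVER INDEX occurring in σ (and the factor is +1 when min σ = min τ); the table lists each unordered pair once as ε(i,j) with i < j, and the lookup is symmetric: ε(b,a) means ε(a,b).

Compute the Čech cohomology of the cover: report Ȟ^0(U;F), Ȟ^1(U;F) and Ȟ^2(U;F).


nerve simplices:
  W12={q3} W15={q7} W23={q1} W34={q4} W45={q2}
C dims 5,5; δ0: rk 5, SNF 1^4·2
degree 0: 5−5−0 = 0 → Ȟ^0 ≅ 0
degree 1: 5−0−5 = 0 plus torsion [2] → Ȟ^1 ≅ Z/2
degree 2: 0−0−0 = 0 → Ȟ^2 ≅ 0

Ȟ^0(U;F) ≅ 0, Ȟ^1(U;F) ≅ Z/2 and Ȟ^2(U;F) ≅ 0


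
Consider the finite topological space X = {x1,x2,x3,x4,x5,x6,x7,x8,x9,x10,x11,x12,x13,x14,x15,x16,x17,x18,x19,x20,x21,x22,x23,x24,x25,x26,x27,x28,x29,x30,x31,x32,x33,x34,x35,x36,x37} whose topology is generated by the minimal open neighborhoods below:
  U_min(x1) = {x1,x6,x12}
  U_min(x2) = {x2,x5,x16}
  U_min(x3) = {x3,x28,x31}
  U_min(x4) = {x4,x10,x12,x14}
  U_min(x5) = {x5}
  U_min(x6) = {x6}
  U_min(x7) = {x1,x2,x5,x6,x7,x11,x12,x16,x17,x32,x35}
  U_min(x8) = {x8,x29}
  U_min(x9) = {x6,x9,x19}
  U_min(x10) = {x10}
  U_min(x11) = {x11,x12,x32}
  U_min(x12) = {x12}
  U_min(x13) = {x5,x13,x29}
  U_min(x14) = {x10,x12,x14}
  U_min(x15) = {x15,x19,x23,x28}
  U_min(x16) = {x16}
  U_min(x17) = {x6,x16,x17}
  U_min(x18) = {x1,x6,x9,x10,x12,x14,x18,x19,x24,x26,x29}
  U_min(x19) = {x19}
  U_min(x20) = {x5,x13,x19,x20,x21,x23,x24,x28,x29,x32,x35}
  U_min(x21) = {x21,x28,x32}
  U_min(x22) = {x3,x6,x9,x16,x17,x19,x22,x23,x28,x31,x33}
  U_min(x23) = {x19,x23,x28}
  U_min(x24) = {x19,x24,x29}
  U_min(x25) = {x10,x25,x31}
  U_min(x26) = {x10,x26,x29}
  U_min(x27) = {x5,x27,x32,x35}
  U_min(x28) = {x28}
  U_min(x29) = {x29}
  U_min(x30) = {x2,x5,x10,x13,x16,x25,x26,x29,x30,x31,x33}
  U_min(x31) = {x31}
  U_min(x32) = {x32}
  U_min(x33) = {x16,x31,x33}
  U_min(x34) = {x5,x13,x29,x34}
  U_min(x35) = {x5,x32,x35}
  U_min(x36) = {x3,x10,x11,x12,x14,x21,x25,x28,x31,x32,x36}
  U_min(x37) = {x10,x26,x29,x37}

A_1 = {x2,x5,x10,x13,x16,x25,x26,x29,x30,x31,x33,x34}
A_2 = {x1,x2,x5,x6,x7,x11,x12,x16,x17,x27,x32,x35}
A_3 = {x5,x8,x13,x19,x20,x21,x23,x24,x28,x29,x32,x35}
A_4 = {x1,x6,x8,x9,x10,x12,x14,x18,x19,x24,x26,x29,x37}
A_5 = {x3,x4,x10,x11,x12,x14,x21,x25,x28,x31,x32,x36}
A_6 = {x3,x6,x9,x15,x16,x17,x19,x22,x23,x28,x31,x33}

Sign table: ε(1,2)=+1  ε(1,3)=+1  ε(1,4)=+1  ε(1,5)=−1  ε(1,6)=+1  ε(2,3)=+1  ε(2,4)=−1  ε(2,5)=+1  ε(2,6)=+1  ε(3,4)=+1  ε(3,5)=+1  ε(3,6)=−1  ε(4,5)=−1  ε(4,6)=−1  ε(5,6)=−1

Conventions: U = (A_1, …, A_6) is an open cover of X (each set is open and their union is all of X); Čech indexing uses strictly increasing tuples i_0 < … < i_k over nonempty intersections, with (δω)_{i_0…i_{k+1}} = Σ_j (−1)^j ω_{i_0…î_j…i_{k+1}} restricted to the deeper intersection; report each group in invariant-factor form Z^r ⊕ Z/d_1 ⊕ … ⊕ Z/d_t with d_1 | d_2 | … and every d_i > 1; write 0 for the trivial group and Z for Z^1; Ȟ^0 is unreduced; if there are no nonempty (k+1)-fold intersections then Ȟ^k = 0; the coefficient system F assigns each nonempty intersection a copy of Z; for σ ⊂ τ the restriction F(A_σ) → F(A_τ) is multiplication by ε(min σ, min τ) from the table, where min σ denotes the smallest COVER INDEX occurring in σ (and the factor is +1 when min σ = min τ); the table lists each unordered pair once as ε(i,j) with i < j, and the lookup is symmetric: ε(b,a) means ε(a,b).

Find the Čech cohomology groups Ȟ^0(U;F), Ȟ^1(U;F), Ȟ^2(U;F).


intersection data:
  A12={x2,x5,x16} A13={x5,x13,x29} A14={x10,x26,x29} A15={x10,x25,x31} A16={x16,x31,x33} A23={x5,x32,x35} A24={x1,x6,x12} A25={x11,x12,x32} A26={x6,x16,x17} A34={x8,x19,x24,x29} A35={x21,x28,x32} A36={x19,x23,x28} A45={x10,x12,x14} A46={x6,x9,x19} A56={x3,x28,x31}
  A123={x5} A126={x16} A134={x29} A145={x10} A156={x31} A235={x32} A245={x12} A246={x6} A346={x19} A356={x28}
C dims 6,15,10; δ0: rk 6, SNF 1^5·2; δ1: rk 9, SNF 1^9
Ȟ^0 = (6 − 6) − 0 = 0, so Ȟ^0 ≅ 0
Ȟ^1 = (15 − 9) − 6 = 0 plus torsion [2], so Ȟ^1 ≅ Z/2
Ȟ^2 = (10 − 0) − 9 = 1, so Ȟ^2 ≅ Z

Ȟ^0 ≅ 0, Ȟ^1 ≅ Z/2 and Ȟ^2 ≅ Z


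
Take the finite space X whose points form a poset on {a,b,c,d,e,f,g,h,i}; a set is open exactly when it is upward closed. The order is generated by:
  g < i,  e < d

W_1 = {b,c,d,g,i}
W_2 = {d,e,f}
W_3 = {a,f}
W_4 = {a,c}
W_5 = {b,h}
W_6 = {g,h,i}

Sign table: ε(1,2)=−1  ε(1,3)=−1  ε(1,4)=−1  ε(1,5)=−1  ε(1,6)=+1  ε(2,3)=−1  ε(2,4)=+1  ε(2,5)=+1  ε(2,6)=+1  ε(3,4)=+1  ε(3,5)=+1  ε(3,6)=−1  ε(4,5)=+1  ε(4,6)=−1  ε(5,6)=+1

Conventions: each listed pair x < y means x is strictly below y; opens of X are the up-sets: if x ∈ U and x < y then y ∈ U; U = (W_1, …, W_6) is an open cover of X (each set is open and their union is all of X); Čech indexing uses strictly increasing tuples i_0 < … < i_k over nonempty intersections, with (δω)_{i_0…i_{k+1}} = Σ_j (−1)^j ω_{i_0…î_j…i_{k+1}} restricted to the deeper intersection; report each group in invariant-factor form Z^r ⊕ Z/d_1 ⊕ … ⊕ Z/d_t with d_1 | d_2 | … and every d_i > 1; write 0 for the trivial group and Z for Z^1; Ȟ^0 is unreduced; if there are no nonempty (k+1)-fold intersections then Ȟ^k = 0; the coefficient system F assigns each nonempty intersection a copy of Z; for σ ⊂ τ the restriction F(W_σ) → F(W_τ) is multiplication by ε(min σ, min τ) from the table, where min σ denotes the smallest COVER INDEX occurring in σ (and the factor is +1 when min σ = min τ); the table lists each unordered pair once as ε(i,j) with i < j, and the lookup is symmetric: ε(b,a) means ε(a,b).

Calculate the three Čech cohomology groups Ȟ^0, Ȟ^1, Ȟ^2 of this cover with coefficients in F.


Ȟ^0(U;F) ≅ 0,  Ȟ^1(U;F) ≅ Z ⊕ Z/2,  Ȟ^2(U;F) ≅ 0

nonempty overlaps:
  W12={d} W14={c} W15={b} W16={g,i} W23={f} W34={a} W56={h}
C dims 6,7; δ0: rk 6, SNF 1^5·2
degree 0: 6−6−0 = 0 → Ȟ^0 ≅ 0
degree 1: 7−0−6 = 1 plus torsion [2] → Ȟ^1 ≅ Z ⊕ Z/2
degree 2: 0−0−0 = 0 → Ȟ^2 ≅ 0


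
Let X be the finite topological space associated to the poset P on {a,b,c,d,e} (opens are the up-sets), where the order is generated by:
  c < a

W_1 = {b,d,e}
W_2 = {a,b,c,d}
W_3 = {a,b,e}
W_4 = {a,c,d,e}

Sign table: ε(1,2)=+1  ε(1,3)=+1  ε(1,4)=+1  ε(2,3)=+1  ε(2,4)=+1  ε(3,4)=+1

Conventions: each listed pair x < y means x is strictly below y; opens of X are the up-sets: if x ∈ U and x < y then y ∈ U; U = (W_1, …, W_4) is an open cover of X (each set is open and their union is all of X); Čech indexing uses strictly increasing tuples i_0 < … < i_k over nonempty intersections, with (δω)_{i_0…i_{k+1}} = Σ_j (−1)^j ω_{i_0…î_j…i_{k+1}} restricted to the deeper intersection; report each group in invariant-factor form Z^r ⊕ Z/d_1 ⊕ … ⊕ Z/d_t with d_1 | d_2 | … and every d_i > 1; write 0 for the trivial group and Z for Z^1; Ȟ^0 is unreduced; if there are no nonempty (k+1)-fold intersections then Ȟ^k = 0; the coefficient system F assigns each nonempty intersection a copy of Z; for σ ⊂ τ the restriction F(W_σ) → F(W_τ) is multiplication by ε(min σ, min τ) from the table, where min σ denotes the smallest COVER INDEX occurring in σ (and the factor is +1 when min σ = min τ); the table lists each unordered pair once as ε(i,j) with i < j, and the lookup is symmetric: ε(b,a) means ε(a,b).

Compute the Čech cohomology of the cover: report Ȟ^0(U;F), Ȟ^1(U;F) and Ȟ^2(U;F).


nerve of the cover:
  W12={b,d} W13={b,e} W14={d,e} W23={a,b} W24={a,c,d} W34={a,e}
  W123={b} W124={d} W134={e} W234={a}
C dims 4,6,4; δ0: rk 3, SNF 1^3; δ1: rk 3, SNF 1^3
Ȟ^0 = (4 − 3) − 0 = 1, so Ȟ^0 ≅ Z
Ȟ^1 = (6 − 3) − 3 = 0, so Ȟ^1 ≅ 0
Ȟ^2 = (4 − 0) − 3 = 1, so Ȟ^2 ≅ Z

Ȟ^0 = Z; Ȟ^1 = 0; Ȟ^2 = Z


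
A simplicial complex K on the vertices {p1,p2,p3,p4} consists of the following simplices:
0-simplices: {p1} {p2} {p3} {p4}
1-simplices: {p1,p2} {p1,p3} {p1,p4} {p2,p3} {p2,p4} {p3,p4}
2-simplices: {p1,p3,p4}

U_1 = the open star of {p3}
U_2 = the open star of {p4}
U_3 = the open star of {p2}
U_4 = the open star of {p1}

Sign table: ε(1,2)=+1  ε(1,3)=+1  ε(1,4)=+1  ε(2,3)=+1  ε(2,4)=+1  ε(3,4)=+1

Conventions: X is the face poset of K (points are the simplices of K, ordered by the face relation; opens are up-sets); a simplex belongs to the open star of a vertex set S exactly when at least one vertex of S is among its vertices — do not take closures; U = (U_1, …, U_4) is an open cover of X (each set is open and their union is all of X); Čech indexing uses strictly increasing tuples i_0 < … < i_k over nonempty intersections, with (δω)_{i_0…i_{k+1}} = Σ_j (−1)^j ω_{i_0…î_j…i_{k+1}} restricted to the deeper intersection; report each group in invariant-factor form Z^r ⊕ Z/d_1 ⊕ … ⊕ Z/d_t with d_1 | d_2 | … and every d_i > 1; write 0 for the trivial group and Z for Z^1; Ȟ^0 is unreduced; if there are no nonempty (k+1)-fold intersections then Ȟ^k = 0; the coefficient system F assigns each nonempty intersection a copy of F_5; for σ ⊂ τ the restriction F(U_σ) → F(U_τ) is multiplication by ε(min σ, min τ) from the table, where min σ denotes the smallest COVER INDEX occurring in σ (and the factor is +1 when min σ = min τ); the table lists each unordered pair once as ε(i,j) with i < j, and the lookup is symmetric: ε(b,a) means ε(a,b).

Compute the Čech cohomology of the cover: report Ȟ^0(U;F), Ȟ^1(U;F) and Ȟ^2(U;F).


nonempty intersections:
  U1={{p3},{p1,p3},{p2,p3},{p3,p4},{p1,p3,p4}} U2={{p4},{p1,p4},{p2,p4},{p3,p4},{p1,p3,p4}} U3={{p2},{p1,p2},{p2,p3},{p2,p4}} U4={{p1},{p1,p2},{p1,p3},{p1,p4},{p1,p3,p4}}
  U12={{p3,p4},{p1,p3,p4}} U13={{p2,p3}} U14={{p1,p3},{p1,p3,p4}} U23={{p2,p4}} U24={{p1,p4},{p1,p3,p4}} U34={{p1,p2}}
  U124={{p1,p3,p4}}
C dims 4,6,1; δ0: rk_F5 3; δ1: rk_F5 1
Ȟ^0: (4−3)−0=1 ⇒ Z/5
Ȟ^1: (6−1)−3=2 ⇒ Z/5 ⊕ Z/5
Ȟ^2: (1−0)−1=0 ⇒ 0

Ȟ^0 = Z/5; Ȟ^1 = Z/5 ⊕ Z/5; Ȟ^2 = 0


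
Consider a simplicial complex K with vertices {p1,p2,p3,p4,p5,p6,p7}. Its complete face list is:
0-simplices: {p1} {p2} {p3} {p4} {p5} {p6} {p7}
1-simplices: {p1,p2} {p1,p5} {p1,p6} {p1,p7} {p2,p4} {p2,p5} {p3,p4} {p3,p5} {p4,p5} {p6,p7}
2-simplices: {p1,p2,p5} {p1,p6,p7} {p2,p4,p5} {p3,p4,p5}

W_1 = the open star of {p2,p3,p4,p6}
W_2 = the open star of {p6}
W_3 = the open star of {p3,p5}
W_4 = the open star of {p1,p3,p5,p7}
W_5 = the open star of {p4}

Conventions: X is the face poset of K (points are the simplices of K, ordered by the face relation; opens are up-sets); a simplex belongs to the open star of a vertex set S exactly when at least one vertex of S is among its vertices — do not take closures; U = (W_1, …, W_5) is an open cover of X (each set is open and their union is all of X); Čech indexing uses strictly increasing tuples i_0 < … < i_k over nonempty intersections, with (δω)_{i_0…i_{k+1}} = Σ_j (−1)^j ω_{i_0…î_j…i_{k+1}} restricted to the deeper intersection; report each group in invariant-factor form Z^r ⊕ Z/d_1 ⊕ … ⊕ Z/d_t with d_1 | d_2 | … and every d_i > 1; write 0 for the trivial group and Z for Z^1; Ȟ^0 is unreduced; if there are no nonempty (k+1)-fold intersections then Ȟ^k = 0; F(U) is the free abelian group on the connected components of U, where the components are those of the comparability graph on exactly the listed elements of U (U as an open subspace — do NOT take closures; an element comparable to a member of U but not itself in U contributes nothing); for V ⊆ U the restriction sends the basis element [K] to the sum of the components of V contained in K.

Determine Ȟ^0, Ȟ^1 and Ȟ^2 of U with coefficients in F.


nerve simplices:
  W1={{p2},{p3},{p4},{p6},{p1,p2},{p1,p6},{p2,p4},{p2,p5},{p3,p4},{p3,p5},{p4,p5},{p6,p7},{p1,p2,p5},{p1,p6,p7},{p2,p4,p5},{p3,p4,p5}} W2={{p6},{p1,p6},{p6,p7},{p1,p6,p7}} W3={{p3},{p5},{p1,p5},{p2,p5},{p3,p4},{p3,p5},{p4,p5},{p1,p2,p5},{p2,p4,p5},{p3,p4,p5}} W4={{p1},{p3},{p5},{p7},{p1,p2},{p1,p5},{p1,p6},{p1,p7},{p2,p5},{p3,p4},{p3,p5},{p4,p5},{p6,p7},{p1,p2,p5},{p1,p6,p7},{p2,p4,p5},{p3,p4,p5}} W5={{p4},{p2,p4},{p3,p4},{p4,p5},{p2,p4,p5},{p3,p4,p5}}
  W12={{p6},{p1,p6},{p6,p7},{p1,p6,p7}} W13={{p3},{p2,p5},{p3,p4},{p3,p5},{p4,p5},{p1,p2,p5},{p2,p4,p5},{p3,p4,p5}} W14={{p3},{p1,p2},{p1,p6},{p2,p5},{p3,p4},{p3,p5},{p4,p5},{p6,p7},{p1,p2,p5},{p1,p6,p7},{p2,p4,p5},{p3,p4,p5}} W15={{p4},{p2,p4},{p3,p4},{p4,p5},{p2,p4,p5},{p3,p4,p5}} W24={{p1,p6},{p6,p7},{p1,p6,p7}} W34={{p3},{p5},{p1,p5},{p2,p5},{p3,p4},{p3,p5},{p4,p5},{p1,p2,p5},{p2,p4,p5},{p3,p4,p5}} W35={{p3,p4},{p4,p5},{p2,p4,p5},{p3,p4,p5}} W45={{p3,p4},{p4,p5},{p2,p4,p5},{p3,p4,p5}}
  W124={{p1,p6},{p6,p7},{p1,p6,p7}} W134={{p3},{p2,p5},{p3,p4},{p3,p5},{p4,p5},{p1,p2,p5},{p2,p4,p5},{p3,p4,p5}} W135={{p3,p4},{p4,p5},{p2,p4,p5},{p3,p4,p5}} W145={{p3,p4},{p4,p5},{p2,p4,p5},{p3,p4,p5}} W345={{p3,p4},{p4,p5},{p2,p4,p5},{p3,p4,p5}}
  W1345={{p3,p4},{p4,p5},{p2,p4,p5},{p3,p4,p5}}
components per intersection:
  W1: {{p2},{p3},{p4},{p1,p2},{p2,p4},{p2,p5},{p3,p4},{p3,p5},{p4,p5},{p1,p2,p5},{p2,p4,p5},{p3,p4,p5}} {{p6},{p1,p6},{p6,p7},{p1,p6,p7}}
  W2: {{p6},{p1,p6},{p6,p7},{p1,p6,p7}}
  W3: {{p3},{p5},{p1,p5},{p2,p5},{p3,p4},{p3,p5},{p4,p5},{p1,p2,p5},{p2,p4,p5},{p3,p4,p5}}
  W4: {{p1},{p3},{p5},{p7},{p1,p2},{p1,p5},{p1,p6},{p1,p7},{p2,p5},{p3,p4},{p3,p5},{p4,p5},{p6,p7},{p1,p2,p5},{p1,p6,p7},{p2,p4,p5},{p3,p4,p5}}
  W5: {{p4},{p2,p4},{p3,p4},{p4,p5},{p2,p4,p5},{p3,p4,p5}}
  W12: {{p6},{p1,p6},{p6,p7},{p1,p6,p7}}
  W13: {{p3},{p2,p5},{p3,p4},{p3,p5},{p4,p5},{p1,p2,p5},{p2,p4,p5},{p3,p4,p5}}
  W14: {{p3},{p1,p2},{p2,p5},{p3,p4},{p3,p5},{p4,p5},{p1,p2,p5},{p2,p4,p5},{p3,p4,p5}} {{p1,p6},{p6,p7},{p1,p6,p7}}
  W15: {{p4},{p2,p4},{p3,p4},{p4,p5},{p2,p4,p5},{p3,p4,p5}}
  W24: {{p1,p6},{p6,p7},{p1,p6,p7}}
  W34: {{p3},{p5},{p1,p5},{p2,p5},{p3,p4},{p3,p5},{p4,p5},{p1,p2,p5},{p2,p4,p5},{p3,p4,p5}}
  W35: {{p3,p4},{p4,p5},{p2,p4,p5},{p3,p4,p5}}
  W45: {{p3,p4},{p4,p5},{p2,p4,p5},{p3,p4,p5}}
  W124: {{p1,p6},{p6,p7},{p1,p6,p7}}
  W134: {{p3},{p2,p5},{p3,p4},{p3,p5},{p4,p5},{p1,p2,p5},{p2,p4,p5},{p3,p4,p5}}
  W135: {{p3,p4},{p4,p5},{p2,p4,p5},{p3,p4,p5}}
  W145: {{p3,p4},{p4,p5},{p2,p4,p5},{p3,p4,p5}}
  W345: {{p3,p4},{p4,p5},{p2,p4,p5},{p3,p4,p5}}
  W1345: {{p3,p4},{p4,p5},{p2,p4,p5},{p3,p4,p5}}
C dims 6,9,5,1; δ0: rk 5, SNF 1^5; δ1: rk 4, SNF 1^4; δ2: rk 1, SNF 1^1
degree 0: 6−5−0 = 1 → Ȟ^0 ≅ Z
degree 1: 9−4−5 = 0 → Ȟ^1 ≅ 0
degree 2: 5−1−4 = 0 → Ȟ^2 ≅ 0

Ȟ^0 = Z; Ȟ^1 = 0; Ȟ^2 = 0


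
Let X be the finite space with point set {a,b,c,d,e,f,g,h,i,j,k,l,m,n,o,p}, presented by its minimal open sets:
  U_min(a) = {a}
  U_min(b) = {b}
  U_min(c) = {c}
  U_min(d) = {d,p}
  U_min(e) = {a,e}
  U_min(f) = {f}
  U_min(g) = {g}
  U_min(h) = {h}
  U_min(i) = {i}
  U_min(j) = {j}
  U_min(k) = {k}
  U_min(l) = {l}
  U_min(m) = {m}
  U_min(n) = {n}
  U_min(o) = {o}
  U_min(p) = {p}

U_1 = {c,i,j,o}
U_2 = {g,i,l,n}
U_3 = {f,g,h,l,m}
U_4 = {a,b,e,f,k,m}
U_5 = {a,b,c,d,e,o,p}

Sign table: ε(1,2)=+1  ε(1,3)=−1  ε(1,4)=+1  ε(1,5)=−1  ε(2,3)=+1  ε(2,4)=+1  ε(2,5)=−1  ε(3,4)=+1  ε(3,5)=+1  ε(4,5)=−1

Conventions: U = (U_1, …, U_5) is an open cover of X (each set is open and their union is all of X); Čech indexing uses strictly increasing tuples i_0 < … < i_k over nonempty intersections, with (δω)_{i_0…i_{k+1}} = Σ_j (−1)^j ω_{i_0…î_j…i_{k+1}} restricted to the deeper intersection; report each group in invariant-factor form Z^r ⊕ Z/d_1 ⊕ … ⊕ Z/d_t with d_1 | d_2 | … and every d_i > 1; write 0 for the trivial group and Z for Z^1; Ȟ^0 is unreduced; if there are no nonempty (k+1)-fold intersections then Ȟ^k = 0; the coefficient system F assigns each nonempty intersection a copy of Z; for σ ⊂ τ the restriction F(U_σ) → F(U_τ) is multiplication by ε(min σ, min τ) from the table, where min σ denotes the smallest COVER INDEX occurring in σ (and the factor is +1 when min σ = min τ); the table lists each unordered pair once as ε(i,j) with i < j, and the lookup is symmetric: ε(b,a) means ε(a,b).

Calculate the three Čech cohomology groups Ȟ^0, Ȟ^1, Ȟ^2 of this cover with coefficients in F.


Ȟ^0 = Z, Ȟ^1 = Z, Ȟ^2 = 0

nonempty overlaps:
  U12={i} U15={c,o} U23={g,l} U34={f,m} U45={a,b,e}
C dims 5,5; δ0: rk 4, SNF 1^4
degree 0: 5−4−0 = 1 → Ȟ^0 ≅ Z
degree 1: 5−0−4 = 1 → Ȟ^1 ≅ Z
degree 2: 0−0−0 = 0 → Ȟ^2 ≅ 0


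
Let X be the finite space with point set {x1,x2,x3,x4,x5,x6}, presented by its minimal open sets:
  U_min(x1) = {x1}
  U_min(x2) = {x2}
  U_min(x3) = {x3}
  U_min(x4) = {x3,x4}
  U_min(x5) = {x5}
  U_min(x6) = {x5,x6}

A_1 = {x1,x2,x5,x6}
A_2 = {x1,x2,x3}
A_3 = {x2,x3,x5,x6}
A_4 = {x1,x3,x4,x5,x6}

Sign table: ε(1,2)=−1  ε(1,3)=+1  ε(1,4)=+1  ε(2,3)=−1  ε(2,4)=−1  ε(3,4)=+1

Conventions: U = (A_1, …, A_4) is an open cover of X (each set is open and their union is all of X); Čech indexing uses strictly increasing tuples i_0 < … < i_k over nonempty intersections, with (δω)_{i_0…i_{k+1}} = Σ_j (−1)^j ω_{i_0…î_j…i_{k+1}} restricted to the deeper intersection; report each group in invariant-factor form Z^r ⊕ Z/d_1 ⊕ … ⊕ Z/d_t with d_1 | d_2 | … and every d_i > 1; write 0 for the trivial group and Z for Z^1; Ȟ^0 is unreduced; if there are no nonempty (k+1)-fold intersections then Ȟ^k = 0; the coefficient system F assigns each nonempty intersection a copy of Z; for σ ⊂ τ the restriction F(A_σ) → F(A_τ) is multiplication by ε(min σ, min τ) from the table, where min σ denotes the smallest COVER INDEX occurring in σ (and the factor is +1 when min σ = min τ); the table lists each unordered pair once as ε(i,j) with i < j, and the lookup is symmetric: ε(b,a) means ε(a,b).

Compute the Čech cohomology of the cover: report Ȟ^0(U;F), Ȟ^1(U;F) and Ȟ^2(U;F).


Ȟ^0 = Z; Ȟ^1 = 0; Ȟ^2 = Z

nerve of the cover:
  A12={x1,x2} A13={x2,x5,x6} A14={x1,x5,x6} A23={x2,x3} A24={x1,x3} A34={x3,x5,x6}
  A123={x2} A124={x1} A134={x5,x6} A234={x3}
C dims 4,6,4; δ0: rk 3, SNF 1^3; δ1: rk 3, SNF 1^3
Ȟ^0 = (4 − 3) − 0 = 1, so Ȟ^0 ≅ Z
Ȟ^1 = (6 − 3) − 3 = 0, so Ȟ^1 ≅ 0
Ȟ^2 = (4 − 0) − 3 = 1, so Ȟ^2 ≅ Z


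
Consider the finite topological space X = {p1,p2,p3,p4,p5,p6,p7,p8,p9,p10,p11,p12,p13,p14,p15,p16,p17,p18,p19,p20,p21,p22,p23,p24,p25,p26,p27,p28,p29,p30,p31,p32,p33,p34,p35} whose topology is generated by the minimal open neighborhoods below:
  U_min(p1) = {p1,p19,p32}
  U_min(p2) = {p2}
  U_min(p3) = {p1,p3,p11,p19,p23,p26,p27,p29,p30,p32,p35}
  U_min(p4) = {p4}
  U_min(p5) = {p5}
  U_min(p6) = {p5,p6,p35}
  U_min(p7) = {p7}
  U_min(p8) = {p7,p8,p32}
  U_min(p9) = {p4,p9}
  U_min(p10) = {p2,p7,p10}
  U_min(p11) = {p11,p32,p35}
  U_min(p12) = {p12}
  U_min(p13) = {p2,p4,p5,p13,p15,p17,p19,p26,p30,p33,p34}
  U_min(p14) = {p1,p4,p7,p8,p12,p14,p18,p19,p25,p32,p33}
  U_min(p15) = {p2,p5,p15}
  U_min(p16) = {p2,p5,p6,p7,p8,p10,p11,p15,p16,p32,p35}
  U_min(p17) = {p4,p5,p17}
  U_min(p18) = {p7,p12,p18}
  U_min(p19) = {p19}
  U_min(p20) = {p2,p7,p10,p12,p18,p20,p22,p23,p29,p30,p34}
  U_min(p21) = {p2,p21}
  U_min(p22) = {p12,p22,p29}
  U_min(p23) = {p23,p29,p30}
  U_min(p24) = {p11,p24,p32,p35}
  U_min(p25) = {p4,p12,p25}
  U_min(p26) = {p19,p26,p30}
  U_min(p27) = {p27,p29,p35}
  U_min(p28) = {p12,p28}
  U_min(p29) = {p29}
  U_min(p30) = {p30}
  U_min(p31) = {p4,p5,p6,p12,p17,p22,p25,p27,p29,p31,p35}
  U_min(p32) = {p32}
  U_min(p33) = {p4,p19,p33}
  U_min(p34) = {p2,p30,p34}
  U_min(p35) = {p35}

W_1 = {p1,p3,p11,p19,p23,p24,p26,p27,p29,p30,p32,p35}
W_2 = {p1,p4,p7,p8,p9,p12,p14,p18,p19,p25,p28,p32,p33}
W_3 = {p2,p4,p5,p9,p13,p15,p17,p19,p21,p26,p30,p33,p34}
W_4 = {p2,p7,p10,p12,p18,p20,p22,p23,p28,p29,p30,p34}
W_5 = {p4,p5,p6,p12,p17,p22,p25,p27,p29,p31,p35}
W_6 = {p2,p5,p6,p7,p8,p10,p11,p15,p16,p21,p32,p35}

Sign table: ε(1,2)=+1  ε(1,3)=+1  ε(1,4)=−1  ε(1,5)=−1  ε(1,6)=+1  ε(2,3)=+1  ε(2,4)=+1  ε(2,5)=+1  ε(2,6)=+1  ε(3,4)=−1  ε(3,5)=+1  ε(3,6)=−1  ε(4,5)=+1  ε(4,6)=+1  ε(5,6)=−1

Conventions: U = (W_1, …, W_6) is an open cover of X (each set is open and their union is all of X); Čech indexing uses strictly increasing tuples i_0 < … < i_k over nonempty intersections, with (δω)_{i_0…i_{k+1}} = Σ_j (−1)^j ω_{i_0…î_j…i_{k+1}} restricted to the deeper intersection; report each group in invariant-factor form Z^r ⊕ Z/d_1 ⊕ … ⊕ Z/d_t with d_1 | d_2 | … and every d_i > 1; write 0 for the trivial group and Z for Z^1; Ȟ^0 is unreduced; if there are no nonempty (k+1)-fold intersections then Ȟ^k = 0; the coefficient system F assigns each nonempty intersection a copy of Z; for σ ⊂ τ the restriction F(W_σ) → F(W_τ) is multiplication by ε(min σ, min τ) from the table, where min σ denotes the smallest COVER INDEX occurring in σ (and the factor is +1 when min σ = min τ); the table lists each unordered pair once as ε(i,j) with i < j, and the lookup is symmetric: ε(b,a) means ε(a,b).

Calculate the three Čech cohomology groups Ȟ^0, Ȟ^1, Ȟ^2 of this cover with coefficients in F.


intersection data:
  W12={p1,p19,p32} W13={p19,p26,p30} W14={p23,p29,p30} W15={p27,p29,p35} W16={p11,p32,p35} W23={p4,p9,p19,p33} W24={p7,p12,p18,p28} W25={p4,p12,p25} W26={p7,p8,p32} W34={p2,p30,p34} W35={p4,p5,p17} W36={p2,p5,p15,p21} W45={p12,p22,p29} W46={p2,p7,p10} W56={p5,p6,p35}
  W123={p19} W126={p32} W134={p30} W145={p29} W156={p35} W235={p4} W245={p12} W246={p7} W346={p2} W356={p5}
C dims 6,15,10; δ0: rk 6, SNF 1^5·2; δ1: rk 9, SNF 1^9
Ȟ^0 = (6 − 6) − 0 = 0, so Ȟ^0 ≅ 0
Ȟ^1 = (15 − 9) − 6 = 0 plus torsion [2], so Ȟ^1 ≅ Z/2
Ȟ^2 = (10 − 0) − 9 = 1, so Ȟ^2 ≅ Z

Ȟ^0 ≅ 0, Ȟ^1 ≅ Z/2 and Ȟ^2 ≅ Z


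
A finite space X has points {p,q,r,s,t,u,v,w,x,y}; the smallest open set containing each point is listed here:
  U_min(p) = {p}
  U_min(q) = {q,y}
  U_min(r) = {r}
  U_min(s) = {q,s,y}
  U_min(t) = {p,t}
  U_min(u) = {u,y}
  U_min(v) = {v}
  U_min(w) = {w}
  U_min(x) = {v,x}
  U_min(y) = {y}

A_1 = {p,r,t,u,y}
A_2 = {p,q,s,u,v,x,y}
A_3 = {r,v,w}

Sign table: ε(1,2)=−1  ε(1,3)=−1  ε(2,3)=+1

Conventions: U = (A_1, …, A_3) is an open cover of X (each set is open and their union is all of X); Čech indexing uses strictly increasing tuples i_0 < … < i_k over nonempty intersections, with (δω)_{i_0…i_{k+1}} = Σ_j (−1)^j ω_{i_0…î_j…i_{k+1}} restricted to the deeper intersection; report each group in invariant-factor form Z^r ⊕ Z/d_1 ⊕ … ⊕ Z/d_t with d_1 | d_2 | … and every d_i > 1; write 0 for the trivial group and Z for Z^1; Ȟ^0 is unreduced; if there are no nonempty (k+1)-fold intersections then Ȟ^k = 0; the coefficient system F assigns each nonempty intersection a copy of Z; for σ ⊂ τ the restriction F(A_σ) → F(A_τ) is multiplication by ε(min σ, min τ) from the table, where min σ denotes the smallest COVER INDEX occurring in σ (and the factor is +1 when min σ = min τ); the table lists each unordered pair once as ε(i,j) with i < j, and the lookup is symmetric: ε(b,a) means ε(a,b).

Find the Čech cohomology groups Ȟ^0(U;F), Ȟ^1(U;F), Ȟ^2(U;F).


Ȟ^0 = Z, Ȟ^1 = Z and Ȟ^2 = 0

nerve simplices:
  A12={p,u,y} A13={r} A23={v}
C dims 3,3; δ0: rk 2, SNF 1^2
degree 0: 3−2−0 = 1 → Ȟ^0 ≅ Z
degree 1: 3−0−2 = 1 → Ȟ^1 ≅ Z
degree 2: 0−0−0 = 0 → Ȟ^2 ≅ 0


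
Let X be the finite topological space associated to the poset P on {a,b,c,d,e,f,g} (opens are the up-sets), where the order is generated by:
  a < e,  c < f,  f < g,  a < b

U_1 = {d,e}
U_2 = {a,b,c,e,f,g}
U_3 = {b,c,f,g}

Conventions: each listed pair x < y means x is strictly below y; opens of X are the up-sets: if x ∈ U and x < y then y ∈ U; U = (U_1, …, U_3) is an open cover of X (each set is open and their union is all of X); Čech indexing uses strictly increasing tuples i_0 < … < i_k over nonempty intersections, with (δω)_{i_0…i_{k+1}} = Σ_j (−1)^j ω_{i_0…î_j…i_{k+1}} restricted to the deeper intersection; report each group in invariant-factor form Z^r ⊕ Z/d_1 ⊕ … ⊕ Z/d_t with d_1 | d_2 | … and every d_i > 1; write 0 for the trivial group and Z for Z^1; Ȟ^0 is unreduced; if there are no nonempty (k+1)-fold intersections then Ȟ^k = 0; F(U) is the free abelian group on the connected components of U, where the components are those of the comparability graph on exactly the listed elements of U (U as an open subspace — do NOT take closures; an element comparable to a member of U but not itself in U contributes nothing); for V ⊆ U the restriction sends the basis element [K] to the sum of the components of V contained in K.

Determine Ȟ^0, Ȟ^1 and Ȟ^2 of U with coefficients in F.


Ȟ^0 ≅ Z^3, Ȟ^1 ≅ 0 and Ȟ^2 ≅ 0

cover nerve:
  U12={e} U23={b,c,f,g}
components per intersection:
  U1: {d} {e}
  U2: {a,b,e} {c,f,g}
  U3: {b} {c,f,g}
  U12: {e}
  U23: {b} {c,f,g}
C dims 6,3; δ0: rk 3, SNF 1^3
Ȟ^0: (6−3)−0=3 ⇒ Z^3
Ȟ^1: (3−0)−3=0 ⇒ 0
Ȟ^2: (0−0)−0=0 ⇒ 0


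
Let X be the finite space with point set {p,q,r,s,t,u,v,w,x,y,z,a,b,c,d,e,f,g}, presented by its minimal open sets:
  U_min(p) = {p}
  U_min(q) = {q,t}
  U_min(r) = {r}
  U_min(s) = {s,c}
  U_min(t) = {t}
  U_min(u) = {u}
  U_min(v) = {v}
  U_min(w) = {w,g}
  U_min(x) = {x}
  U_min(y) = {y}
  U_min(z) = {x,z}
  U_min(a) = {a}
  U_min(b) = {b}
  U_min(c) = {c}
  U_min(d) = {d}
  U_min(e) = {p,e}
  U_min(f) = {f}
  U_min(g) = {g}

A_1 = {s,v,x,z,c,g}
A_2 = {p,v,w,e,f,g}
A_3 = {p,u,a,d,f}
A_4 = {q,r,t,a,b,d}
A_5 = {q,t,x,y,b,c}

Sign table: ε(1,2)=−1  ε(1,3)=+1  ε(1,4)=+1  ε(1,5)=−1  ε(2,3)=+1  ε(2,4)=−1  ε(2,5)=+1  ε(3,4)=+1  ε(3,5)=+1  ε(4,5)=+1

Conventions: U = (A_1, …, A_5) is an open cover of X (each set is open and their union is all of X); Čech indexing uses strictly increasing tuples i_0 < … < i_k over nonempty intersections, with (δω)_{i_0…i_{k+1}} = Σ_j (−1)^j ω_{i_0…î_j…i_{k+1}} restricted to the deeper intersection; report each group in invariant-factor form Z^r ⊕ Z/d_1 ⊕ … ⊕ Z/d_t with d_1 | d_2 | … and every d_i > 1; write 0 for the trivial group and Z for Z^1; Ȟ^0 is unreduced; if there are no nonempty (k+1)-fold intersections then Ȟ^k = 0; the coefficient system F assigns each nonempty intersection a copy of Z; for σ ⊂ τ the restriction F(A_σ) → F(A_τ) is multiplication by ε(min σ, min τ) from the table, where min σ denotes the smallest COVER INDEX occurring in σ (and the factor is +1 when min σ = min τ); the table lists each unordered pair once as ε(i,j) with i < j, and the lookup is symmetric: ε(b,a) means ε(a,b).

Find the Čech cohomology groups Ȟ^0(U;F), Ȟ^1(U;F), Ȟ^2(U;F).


Ȟ^0(U;F) ≅ Z, Ȟ^1(U;F) ≅ Z, Ȟ^2(U;F) ≅ 0

intersection data:
  A12={v,g} A15={x,c} A23={p,f} A34={a,d} A45={q,t,b}
C dims 5,5; δ0: rk 4, SNF 1^4
Ȟ^0 = (5 − 4) − 0 = 1, so Ȟ^0 ≅ Z
Ȟ^1 = (5 − 0) − 4 = 1, so Ȟ^1 ≅ Z
Ȟ^2 = (0 − 0) − 0 = 0, so Ȟ^2 ≅ 0


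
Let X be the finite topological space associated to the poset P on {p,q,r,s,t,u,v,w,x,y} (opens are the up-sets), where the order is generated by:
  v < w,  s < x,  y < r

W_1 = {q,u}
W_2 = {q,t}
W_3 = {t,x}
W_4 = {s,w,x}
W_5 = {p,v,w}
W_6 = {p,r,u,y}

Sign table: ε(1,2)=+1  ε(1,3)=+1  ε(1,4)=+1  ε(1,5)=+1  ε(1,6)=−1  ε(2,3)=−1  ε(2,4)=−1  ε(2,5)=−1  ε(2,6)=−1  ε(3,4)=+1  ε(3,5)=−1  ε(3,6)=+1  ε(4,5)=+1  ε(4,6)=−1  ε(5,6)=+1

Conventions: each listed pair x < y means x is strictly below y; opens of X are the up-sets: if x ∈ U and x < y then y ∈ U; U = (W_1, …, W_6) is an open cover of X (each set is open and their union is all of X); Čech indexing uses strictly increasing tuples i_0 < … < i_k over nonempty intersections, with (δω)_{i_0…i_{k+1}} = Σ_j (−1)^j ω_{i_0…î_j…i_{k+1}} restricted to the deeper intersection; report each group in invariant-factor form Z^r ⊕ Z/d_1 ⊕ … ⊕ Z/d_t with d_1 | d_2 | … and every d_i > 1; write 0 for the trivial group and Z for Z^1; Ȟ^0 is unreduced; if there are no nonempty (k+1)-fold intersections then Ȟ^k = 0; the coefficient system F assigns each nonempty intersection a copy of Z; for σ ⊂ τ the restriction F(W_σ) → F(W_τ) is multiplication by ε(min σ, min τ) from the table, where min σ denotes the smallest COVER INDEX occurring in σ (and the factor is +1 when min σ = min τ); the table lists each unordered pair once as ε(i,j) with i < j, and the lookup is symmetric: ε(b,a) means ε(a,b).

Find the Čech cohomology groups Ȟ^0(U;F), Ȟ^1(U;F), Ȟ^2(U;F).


nerve simplices:
  W12={q} W16={u} W23={t} W34={x} W45={w} W56={p}
C dims 6,6; δ0: rk 5, SNF 1^5
degree 0: 6−5−0 = 1 → Ȟ^0 ≅ Z
degree 1: 6−0−5 = 1 → Ȟ^1 ≅ Z
degree 2: 0−0−0 = 0 → Ȟ^2 ≅ 0

Ȟ^0(U;F) ≅ Z; Ȟ^1(U;F) ≅ Z; Ȟ^2(U;F) ≅ 0


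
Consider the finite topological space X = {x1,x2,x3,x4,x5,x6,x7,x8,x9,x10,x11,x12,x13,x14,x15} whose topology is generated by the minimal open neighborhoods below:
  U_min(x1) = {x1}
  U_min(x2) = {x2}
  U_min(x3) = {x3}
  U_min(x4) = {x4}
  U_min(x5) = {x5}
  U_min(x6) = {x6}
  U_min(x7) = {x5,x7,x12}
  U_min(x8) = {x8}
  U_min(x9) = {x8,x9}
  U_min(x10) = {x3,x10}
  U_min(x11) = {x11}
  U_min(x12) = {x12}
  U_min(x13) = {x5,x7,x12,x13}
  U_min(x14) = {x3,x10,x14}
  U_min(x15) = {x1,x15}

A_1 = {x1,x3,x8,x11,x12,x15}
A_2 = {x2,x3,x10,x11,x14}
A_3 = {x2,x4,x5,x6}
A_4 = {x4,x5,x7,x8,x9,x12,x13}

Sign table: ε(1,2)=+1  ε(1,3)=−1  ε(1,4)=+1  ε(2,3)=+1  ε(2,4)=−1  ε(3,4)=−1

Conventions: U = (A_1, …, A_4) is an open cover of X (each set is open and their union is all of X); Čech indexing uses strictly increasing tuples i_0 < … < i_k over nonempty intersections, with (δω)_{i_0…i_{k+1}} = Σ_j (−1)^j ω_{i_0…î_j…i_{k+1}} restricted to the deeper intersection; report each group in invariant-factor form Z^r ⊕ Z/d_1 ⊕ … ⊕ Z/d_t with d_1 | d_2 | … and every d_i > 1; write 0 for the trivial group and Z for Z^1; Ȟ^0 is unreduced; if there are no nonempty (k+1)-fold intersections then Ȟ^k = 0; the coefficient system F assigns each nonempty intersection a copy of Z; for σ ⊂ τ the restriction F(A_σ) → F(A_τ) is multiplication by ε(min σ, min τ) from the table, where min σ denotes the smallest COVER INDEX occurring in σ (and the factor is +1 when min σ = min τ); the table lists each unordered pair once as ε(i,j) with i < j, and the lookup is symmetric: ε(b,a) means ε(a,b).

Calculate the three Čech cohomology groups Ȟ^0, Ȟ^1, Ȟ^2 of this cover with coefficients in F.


cover nerve:
  A12={x3,x11} A14={x8,x12} A23={x2} A34={x4,x5}
C dims 4,4; δ0: rk 4, SNF 1^3·2
Ȟ^0: (4−4)−0=0 ⇒ 0
Ȟ^1: (4−0)−4=0 plus torsion [2] ⇒ Z/2
Ȟ^2: (0−0)−0=0 ⇒ 0

Ȟ^0 = 0, Ȟ^1 = Z/2, Ȟ^2 = 0


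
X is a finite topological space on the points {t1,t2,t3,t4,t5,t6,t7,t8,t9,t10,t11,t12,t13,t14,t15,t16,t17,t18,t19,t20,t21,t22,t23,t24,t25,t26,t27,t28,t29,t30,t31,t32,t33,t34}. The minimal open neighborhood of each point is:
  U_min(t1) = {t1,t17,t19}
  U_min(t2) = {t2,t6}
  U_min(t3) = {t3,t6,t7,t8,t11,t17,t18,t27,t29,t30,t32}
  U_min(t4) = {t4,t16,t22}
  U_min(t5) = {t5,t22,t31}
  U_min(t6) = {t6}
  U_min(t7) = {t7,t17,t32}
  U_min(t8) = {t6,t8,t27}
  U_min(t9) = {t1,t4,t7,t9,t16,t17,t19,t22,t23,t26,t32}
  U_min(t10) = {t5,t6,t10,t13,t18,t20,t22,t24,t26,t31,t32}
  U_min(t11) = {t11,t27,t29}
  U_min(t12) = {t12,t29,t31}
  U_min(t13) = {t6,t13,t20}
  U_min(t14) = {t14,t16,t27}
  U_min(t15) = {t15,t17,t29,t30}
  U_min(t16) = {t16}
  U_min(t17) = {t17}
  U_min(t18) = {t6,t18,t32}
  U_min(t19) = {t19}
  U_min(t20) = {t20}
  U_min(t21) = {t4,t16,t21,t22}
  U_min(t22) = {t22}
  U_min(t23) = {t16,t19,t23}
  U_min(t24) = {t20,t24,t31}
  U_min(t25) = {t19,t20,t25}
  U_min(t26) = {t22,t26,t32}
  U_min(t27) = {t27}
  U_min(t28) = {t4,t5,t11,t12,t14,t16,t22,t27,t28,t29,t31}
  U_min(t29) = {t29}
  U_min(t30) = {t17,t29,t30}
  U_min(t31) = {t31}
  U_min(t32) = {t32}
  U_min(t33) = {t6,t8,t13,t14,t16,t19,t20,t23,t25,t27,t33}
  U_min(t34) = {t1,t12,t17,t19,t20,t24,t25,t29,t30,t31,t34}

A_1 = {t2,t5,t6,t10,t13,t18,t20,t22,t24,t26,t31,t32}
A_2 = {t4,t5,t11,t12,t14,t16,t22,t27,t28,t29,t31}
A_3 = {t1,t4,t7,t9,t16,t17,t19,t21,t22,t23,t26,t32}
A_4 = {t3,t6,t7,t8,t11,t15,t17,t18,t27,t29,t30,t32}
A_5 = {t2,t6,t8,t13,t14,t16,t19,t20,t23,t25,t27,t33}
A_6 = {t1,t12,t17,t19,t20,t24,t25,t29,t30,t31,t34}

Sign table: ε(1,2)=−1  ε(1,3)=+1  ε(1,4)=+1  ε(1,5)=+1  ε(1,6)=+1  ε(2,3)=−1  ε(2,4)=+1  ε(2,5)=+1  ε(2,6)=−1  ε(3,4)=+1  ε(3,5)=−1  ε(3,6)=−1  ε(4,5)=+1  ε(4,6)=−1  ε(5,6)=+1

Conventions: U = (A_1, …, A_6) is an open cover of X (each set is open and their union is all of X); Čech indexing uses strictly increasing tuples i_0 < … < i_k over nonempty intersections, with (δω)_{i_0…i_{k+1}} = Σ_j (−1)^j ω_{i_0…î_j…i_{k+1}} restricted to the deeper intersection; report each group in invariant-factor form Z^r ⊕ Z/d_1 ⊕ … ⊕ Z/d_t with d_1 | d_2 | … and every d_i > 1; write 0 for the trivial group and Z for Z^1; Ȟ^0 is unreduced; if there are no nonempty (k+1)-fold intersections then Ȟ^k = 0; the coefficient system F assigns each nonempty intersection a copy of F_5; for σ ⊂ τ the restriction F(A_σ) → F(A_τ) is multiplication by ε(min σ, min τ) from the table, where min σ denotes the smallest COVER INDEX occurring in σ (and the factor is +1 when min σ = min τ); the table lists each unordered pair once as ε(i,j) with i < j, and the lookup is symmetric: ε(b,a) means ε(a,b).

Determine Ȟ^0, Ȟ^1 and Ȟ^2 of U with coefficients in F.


cover nerve:
  A12={t5,t22,t31} A13={t22,t26,t32} A14={t6,t18,t32} A15={t2,t6,t13,t20} A16={t20,t24,t31} A23={t4,t16,t22} A24={t11,t27,t29} A25={t14,t16,t27} A26={t12,t29,t31} A34={t7,t17,t32} A35={t16,t19,t23} A36={t1,t17,t19} A45={t6,t8,t27} A46={t17,t29,t30} A56={t19,t20,t25}
  A123={t22} A126={t31} A134={t32} A145={t6} A156={t20} A235={t16} A245={t27} A246={t29} A346={t17} A356={t19}
C dims 6,15,10; δ0: rk_F5 6; δ1: rk_F5 9
Ȟ^0: (6−6)−0=0 ⇒ 0
Ȟ^1: (15−9)−6=0 ⇒ 0
Ȟ^2: (10−0)−9=1 ⇒ Z/5

Ȟ^0 ≅ 0, Ȟ^1 ≅ 0 and Ȟ^2 ≅ Z/5


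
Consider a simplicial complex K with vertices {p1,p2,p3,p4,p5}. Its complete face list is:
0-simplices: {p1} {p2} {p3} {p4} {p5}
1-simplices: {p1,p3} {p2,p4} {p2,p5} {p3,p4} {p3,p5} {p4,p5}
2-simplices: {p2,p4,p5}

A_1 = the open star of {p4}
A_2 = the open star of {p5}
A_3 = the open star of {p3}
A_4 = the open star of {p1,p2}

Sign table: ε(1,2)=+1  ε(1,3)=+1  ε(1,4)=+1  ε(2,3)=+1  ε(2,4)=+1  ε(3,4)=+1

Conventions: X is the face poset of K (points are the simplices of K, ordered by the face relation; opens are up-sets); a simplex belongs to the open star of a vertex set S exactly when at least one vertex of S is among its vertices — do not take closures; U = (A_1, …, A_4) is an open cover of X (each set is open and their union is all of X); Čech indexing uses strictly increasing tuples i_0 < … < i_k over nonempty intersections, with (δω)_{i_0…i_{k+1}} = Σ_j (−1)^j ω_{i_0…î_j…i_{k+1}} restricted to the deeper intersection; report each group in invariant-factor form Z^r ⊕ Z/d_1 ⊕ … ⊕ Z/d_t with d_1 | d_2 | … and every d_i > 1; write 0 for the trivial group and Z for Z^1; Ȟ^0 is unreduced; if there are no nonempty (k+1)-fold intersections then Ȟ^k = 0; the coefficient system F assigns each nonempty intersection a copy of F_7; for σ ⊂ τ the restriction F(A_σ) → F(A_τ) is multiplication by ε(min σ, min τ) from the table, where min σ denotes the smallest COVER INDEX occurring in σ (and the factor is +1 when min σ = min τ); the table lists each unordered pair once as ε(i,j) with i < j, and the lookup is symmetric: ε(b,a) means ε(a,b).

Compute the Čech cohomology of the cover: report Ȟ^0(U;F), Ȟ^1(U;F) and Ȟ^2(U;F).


Ȟ^0 ≅ Z/7; Ȟ^1 ≅ Z/7 ⊕ Z/7; Ȟ^2 ≅ 0

nerve simplices:
  A1={{p4},{p2,p4},{p3,p4},{p4,p5},{p2,p4,p5}} A2={{p5},{p2,p5},{p3,p5},{p4,p5},{p2,p4,p5}} A3={{p3},{p1,p3},{p3,p4},{p3,p5}} A4={{p1},{p2},{p1,p3},{p2,p4},{p2,p5},{p2,p4,p5}}
  A12={{p4,p5},{p2,p4,p5}} A13={{p3,p4}} A14={{p2,p4},{p2,p4,p5}} A23={{p3,p5}} A24={{p2,p5},{p2,p4,p5}} A34={{p1,p3}}
  A124={{p2,p4,p5}}
C dims 4,6,1; δ0: rk_F7 3; δ1: rk_F7 1
degree 0: 4−3−0 = 1 → Ȟ^0 ≅ Z/7
degree 1: 6−1−3 = 2 → Ȟ^1 ≅ Z/7 ⊕ Z/7
degree 2: 1−0−1 = 0 → Ȟ^2 ≅ 0
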